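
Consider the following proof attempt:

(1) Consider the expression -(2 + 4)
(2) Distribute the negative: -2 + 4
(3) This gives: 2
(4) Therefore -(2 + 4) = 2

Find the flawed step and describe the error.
Step 2: Distribute the negative: -2 + 4

Step 2 incorrectly distributes the negative sign. The correct distribution is -(2 + 4) = -2 - 4 = -6. The negative must be applied to both terms, not just the first. The error treats -(2 + 4) as -2 + 4, which equals 2 instead of -6.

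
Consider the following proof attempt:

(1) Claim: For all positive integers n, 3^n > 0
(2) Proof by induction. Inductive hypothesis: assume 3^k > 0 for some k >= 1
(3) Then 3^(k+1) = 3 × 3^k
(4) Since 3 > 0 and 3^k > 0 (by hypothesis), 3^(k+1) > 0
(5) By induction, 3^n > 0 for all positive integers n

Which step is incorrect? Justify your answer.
Step 5: By induction, 3^n > 0 for all positive integers n

Step 5 concludes the proof by induction, but no base case was ever established. A valid induction proof requires: (1) a base case proving 3^1 > 0, and (2) an inductive step showing IF 3^k > 0 THEN 3^(k+1) > 0. Steps 2-4 correctly establish the inductive step, but without the base case the conclusion in step 5 does not follow.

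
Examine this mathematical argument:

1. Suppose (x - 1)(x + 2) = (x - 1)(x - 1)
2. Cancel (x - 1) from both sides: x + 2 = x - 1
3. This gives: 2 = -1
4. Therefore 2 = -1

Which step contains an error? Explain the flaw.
Step 2: Cancel (x - 1) from both sides: x + 2 = x - 1

Step 2 cancels (x - 1) from both sides. This is only valid if (x - 1) ≠ 0, i.e., x ≠ 1. When x = 1, both sides equal zero regardless of the other factors. The correct approach requires considering x = 1 as a separate case.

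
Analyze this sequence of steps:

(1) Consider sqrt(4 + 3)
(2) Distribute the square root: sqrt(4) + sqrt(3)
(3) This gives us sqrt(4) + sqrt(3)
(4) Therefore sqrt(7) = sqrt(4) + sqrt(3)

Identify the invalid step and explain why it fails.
Step 2: Distribute the square root: sqrt(4) + sqrt(3)

Step 2 incorrectly 'distributes' the square root over addition. The square root function does not distribute: sqrt(a + b) ≠ sqrt(a) + sqrt(b). In fact, sqrt(4 + 3) = sqrt(7) ≈ 2.6458, while sqrt(4) + sqrt(3) ≈ 3.7321.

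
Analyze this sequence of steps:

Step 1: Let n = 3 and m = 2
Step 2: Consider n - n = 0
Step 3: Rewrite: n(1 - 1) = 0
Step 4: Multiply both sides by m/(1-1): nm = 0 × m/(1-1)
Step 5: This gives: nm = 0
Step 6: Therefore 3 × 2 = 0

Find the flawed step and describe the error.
Step 4: Multiply both sides by m/(1-1): nm = 0 × m/(1-1)

Step 4 multiplies both sides by m/(1-1). However, 1-1 = 0, so this is multiplication by m/0, which is undefined. We cannot multiply by an undefined expression.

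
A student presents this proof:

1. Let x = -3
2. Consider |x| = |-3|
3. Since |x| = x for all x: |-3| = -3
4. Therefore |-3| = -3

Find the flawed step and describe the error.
Step 3: Since |x| = x for all x: |-3| = -3

Step 3 incorrectly states that |x| = x for all x. The correct definition is |x| = x when x >= 0, and |x| = -x when x < 0. Since -3 < 0, we have |-3| = -(-3) = 3, not -3.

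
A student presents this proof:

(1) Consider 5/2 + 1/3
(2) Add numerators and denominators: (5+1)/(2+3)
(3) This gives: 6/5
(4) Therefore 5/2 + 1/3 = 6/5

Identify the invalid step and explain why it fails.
Step 2: Add numerators and denominators: (5+1)/(2+3)

Step 2 incorrectly adds fractions by separately adding numerators and denominators. This is wrong. The correct method requires a common denominator: 5/2 + 1/3 = (5×3 + 1×2)/(2×3) = 17/6 = 17/6. The method used gives 6/5, which is different.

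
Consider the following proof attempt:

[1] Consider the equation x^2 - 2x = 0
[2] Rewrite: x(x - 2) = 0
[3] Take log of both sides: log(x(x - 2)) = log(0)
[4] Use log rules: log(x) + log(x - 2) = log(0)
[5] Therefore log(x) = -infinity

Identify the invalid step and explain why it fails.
Step 3: Take log of both sides: log(x(x - 2)) = log(0)

Step 3 takes the logarithm of both sides, resulting in log(0) on the right side. The logarithm is only defined for positive numbers; log(0) is undefined (approaches negative infinity). This operation is invalid.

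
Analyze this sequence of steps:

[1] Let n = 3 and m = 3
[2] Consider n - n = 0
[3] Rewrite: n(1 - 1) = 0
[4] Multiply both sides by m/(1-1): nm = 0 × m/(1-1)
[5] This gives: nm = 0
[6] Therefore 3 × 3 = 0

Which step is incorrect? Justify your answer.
Step 4: Multiply both sides by m/(1-1): nm = 0 × m/(1-1)

Step 4 multiplies both sides by m/(1-1). However, 1-1 = 0, so this is multiplication by m/0, which is undefined. We cannot multiply by an undefined expression.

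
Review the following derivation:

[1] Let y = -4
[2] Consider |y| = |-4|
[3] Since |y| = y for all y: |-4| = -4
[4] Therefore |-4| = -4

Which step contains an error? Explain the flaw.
Step 3: Since |y| = y for all y: |-4| = -4

Step 3 incorrectly states that |y| = y for all y. The correct definition is |y| = y when y >= 0, and |y| = -y when y < 0. Since -4 < 0, we have |-4| = -(-4) = 4, not -4.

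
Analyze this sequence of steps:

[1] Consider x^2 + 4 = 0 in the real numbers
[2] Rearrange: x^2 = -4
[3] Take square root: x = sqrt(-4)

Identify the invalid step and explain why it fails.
Step 3: Take square root: x = sqrt(-4)

Step 3 takes the square root of -4, which is negative. In the real number system, the square root of a negative number is undefined. The equation x^2 + 4 = 0 has no real solutions. Square roots of negative numbers only exist in the complex numbers.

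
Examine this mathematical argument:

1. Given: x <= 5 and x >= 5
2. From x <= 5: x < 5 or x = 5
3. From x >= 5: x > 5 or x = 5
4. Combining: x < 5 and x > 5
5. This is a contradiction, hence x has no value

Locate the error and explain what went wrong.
Step 4: Combining: x < 5 and x > 5

Step 4 incorrectly combines the conditions. From x <= 5 and x >= 5, the intersection is x = 5. The error treats the 'or' cases as 'and' requirements. The correct conclusion is that x = 5 is the unique solution, not that no solution exists.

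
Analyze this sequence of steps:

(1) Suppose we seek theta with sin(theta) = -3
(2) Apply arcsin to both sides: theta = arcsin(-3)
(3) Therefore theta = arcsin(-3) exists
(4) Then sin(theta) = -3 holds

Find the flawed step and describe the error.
Step 2: Apply arcsin to both sides: theta = arcsin(-3)

Step 2 applies arcsin to -3. However, arcsin(x) is only defined for x in [-1, 1] because sin(theta) can only produce values in that range. Since |-3| > 1, arcsin(-3) is undefined. There is no angle whose sine equals -3.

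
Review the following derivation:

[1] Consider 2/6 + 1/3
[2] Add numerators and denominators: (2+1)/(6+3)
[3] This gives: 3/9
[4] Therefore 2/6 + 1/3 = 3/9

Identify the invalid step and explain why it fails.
Step 2: Add numerators and denominators: (2+1)/(6+3)

Step 2 incorrectly adds fractions by separately adding numerators and denominators. This is wrong. The correct method requires a common denominator: 2/6 + 1/3 = (2×3 + 1×6)/(6×3) = 12/18 = 2/3. The method used gives 3/9, which is different.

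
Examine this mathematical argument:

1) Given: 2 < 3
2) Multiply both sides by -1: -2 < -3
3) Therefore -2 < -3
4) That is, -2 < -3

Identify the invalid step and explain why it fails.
Step 2: Multiply both sides by -1: -2 < -3

Step 2 multiplies both sides by -1 but fails to reverse the inequality sign. When multiplying (or dividing) an inequality by a negative number, the direction must be reversed. Since 2 < 3, we should get -2 > -3, i.e., -2 > -3.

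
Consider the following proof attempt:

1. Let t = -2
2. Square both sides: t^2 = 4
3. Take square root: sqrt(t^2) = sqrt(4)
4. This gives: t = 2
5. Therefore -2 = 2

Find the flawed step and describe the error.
Step 4: This gives: t = 2

Step 4 incorrectly states that sqrt(t^2) = t. The correct identity is sqrt(t^2) = |t|. Since t = -2 < 0, we have sqrt(t^2) = |-2| = 2, not t = -2.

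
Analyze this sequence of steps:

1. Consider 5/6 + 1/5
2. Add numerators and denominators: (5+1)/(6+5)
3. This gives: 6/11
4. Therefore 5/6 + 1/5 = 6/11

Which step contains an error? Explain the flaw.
Step 2: Add numerators and denominators: (5+1)/(6+5)

Step 2 incorrectly adds fractions by separately adding numerators and denominators. This is wrong. The correct method requires a common denominator: 5/6 + 1/5 = (5×5 + 1×6)/(6×5) = 31/30 = 31/30. The method used gives 6/11, which is different.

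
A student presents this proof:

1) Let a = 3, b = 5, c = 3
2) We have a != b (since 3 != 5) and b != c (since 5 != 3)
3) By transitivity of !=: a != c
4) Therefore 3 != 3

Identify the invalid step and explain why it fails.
Step 3: By transitivity of !=: a != c

Step 3 incorrectly applies transitivity to the '!=' relation. Transitivity states: if a R b and b R c, then a R c. However, '!=' is not transitive. Counterexample: 3 != 5 and 5 != 3, but 3 = 3 (both equal 3). Transitivity holds for relations like <, <=, =, but not for !=.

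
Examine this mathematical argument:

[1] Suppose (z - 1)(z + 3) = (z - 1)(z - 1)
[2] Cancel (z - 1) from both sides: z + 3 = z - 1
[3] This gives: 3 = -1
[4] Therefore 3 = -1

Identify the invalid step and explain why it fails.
Step 2: Cancel (z - 1) from both sides: z + 3 = z - 1

Step 2 cancels (z - 1) from both sides. This is only valid if (z - 1) ≠ 0, i.e., z ≠ 1. When z = 1, both sides equal zero regardless of the other factors. The correct approach requires considering z = 1 as a separate case.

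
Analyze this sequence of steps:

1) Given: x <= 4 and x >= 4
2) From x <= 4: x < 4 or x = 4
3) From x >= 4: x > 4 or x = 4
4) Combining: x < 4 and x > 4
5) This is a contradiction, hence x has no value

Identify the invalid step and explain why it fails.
Step 4: Combining: x < 4 and x > 4

Step 4 incorrectly combines the conditions. From x <= 4 and x >= 4, the intersection is x = 4. The error treats the 'or' cases as 'and' requirements. The correct conclusion is that x = 4 is the unique solution, not that no solution exists.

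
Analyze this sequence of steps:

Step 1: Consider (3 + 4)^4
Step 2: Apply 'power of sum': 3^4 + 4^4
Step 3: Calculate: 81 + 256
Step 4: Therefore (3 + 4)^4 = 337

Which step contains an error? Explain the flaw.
Step 2: Apply 'power of sum': 3^4 + 4^4

Step 2 incorrectly applies a non-existent rule '(a+b)^n = a^n + b^n'. This is false in general. The correct expansion uses the binomial theorem. The actual value is (3 + 4)^4 = 7^4 = 2401, not 337.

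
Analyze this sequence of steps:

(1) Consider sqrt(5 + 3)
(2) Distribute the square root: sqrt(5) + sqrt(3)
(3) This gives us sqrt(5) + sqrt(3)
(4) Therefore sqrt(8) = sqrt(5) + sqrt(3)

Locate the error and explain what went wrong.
Step 2: Distribute the square root: sqrt(5) + sqrt(3)

Step 2 incorrectly 'distributes' the square root over addition. The square root function does not distribute: sqrt(a + b) ≠ sqrt(a) + sqrt(b). In fact, sqrt(5 + 3) = sqrt(8) ≈ 2.8284, while sqrt(5) + sqrt(3) ≈ 3.9681.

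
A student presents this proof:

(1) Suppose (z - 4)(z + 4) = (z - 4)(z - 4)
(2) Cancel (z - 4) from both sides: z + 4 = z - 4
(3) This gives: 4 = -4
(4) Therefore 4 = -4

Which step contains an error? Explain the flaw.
Step 2: Cancel (z - 4) from both sides: z + 4 = z - 4

Step 2 cancels (z - 4) from both sides. This is only valid if (z - 4) ≠ 0, i.e., z ≠ 4. When z = 4, both sides equal zero regardless of the other factors. The correct approach requires considering z = 4 as a separate case.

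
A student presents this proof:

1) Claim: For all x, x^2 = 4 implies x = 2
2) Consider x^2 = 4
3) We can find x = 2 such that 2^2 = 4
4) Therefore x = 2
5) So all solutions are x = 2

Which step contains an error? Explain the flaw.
Step 4: Therefore x = 2

Step 4 incorrectly concludes that x = 2 is the only solution. The proof shows that x = 2 is A solution (existence), but does not show it is the ONLY solution (uniqueness). In fact, x = -2 is also a solution since (-2)^2 = 4. Finding one solution doesn't prove there are no others.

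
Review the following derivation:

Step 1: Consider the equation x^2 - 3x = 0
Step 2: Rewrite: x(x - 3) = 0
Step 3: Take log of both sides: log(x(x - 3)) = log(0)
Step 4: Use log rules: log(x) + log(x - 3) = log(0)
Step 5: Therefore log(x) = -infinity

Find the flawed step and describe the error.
Step 3: Take log of both sides: log(x(x - 3)) = log(0)

Step 3 takes the logarithm of both sides, resulting in log(0) on the right side. The logarithm is only defined for positive numbers; log(0) is undefined (approaches negative infinity). This operation is invalid.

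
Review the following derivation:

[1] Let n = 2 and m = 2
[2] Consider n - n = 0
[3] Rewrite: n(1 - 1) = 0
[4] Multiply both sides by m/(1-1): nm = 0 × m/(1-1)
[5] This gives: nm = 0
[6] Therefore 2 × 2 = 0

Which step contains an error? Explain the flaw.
Step 4: Multiply both sides by m/(1-1): nm = 0 × m/(1-1)

Step 4 multiplies both sides by m/(1-1). However, 1-1 = 0, so this is multiplication by m/0, which is undefined. We cannot multiply by an undefined expression.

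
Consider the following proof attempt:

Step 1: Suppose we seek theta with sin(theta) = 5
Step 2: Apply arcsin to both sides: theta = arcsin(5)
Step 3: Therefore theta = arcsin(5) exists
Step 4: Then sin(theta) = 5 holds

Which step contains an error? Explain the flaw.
Step 2: Apply arcsin to both sides: theta = arcsin(5)

Step 2 applies arcsin to 5. However, arcsin(x) is only defined for x in [-1, 1] because sin(theta) can only produce values in that range. Since |5| > 1, arcsin(5) is undefined. There is no angle whose sine equals 5.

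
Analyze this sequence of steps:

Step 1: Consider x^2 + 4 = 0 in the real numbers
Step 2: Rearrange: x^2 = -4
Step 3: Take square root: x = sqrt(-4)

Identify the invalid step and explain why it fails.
Step 3: Take square root: x = sqrt(-4)

Step 3 takes the square root of -4, which is negative. In the real number system, the square root of a negative number is undefined. The equation x^2 + 4 = 0 has no real solutions. Square roots of negative numbers only exist in the complex numbers.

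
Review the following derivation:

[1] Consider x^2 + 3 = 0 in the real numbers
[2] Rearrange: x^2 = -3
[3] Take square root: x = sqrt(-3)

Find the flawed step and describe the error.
Step 3: Take square root: x = sqrt(-3)

Step 3 takes the square root of -3, which is negative. In the real number system, the square root of a negative number is undefined. The equation x^2 + 3 = 0 has no real solutions. Square roots of negative numbers only exist in the complex numbers.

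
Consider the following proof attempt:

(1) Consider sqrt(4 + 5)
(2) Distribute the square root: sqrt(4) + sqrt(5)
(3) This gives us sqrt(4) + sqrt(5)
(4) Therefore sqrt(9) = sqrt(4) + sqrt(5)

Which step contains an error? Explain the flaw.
Step 2: Distribute the square root: sqrt(4) + sqrt(5)

Step 2 incorrectly 'distributes' the square root over addition. The square root function does not distribute: sqrt(a + b) ≠ sqrt(a) + sqrt(b). In fact, sqrt(4 + 5) = sqrt(9) ≈ 3.0000, while sqrt(4) + sqrt(5) ≈ 4.2361.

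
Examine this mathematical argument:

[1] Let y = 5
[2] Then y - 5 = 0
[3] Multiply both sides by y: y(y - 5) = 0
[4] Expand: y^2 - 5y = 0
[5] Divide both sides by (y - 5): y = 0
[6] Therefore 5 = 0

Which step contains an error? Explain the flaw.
Step 5: Divide both sides by (y - 5): y = 0

Step 5 divides both sides by (y - 5). However, since y = 5, we have (y - 5) = 0. Division by zero is undefined, making this step invalid.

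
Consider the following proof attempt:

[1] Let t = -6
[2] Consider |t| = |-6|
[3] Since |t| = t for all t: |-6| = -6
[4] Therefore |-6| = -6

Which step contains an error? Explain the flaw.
Step 3: Since |t| = t for all t: |-6| = -6

Step 3 incorrectly states that |t| = t for all t. The correct definition is |t| = t when t >= 0, and |t| = -t when t < 0. Since -6 < 0, we have |-6| = -(-6) = 6, not -6.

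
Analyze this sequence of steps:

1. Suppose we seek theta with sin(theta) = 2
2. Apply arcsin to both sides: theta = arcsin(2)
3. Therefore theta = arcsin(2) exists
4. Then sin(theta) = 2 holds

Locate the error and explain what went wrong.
Step 2: Apply arcsin to both sides: theta = arcsin(2)

Step 2 applies arcsin to 2. However, arcsin(x) is only defined for x in [-1, 1] because sin(theta) can only produce values in that range. Since |2| > 1, arcsin(2) is undefined. There is no angle whose sine equals 2.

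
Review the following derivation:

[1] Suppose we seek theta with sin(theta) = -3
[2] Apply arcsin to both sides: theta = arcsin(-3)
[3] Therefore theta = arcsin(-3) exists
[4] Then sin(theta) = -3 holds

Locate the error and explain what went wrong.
Step 2: Apply arcsin to both sides: theta = arcsin(-3)

Step 2 applies arcsin to -3. However, arcsin(x) is only defined for x in [-1, 1] because sin(theta) can only produce values in that range. Since |-3| > 1, arcsin(-3) is undefined. There is no angle whose sine equals -3.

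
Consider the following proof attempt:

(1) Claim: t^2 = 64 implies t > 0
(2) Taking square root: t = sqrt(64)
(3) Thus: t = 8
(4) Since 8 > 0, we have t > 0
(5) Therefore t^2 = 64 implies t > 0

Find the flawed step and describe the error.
Step 2: Taking square root: t = sqrt(64)

Step 2 takes the square root and assumes the positive root only. The equation t^2 = 64 actually has two solutions: t = 8 and t = -8. The proof silently assumes t > 0 without justification, then uses this assumption to conclude t > 0, which is circular. The counterexample t = -8 shows the claim is false.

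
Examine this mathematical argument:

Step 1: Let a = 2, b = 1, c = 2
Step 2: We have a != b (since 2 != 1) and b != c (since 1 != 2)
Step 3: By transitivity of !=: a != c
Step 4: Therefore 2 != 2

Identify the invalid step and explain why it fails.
Step 3: By transitivity of !=: a != c

Step 3 incorrectly applies transitivity to the '!=' relation. Transitivity states: if a R b and b R c, then a R c. However, '!=' is not transitive. Counterexample: 2 != 1 and 1 != 2, but 2 = 2 (both equal 2). Transitivity holds for relations like <, <=, =, but not for !=.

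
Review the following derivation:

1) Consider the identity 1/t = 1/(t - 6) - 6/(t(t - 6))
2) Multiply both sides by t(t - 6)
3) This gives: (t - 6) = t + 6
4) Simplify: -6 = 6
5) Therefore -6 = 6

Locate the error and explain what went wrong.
Step 3: This gives: (t - 6) = t + 6

Step 3 makes a sign error when clearing denominators. Multiplying -6/(t(t - 6)) by t(t - 6) gives -6, not +6. The correct result is (t - 6) = t - 6, which is trivially true, not (t - 6) = t + 6. (Step 1 is a valid identity: 1/(t - 6) - 6/(t(t - 6)) = (t - 6)/(t(t - 6)) = 1/t.)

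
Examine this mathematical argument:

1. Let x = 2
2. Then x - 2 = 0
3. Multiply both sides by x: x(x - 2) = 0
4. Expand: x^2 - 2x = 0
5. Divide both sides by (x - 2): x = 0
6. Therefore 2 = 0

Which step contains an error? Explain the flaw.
Step 5: Divide both sides by (x - 2): x = 0

Step 5 divides both sides by (x - 2). However, since x = 2, we have (x - 2) = 0. Division by zero is undefined, making this step invalid.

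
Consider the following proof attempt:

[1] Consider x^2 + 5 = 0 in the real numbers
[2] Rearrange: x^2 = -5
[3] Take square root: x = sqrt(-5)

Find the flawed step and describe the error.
Step 3: Take square root: x = sqrt(-5)

Step 3 takes the square root of -5, which is negative. In the real number system, the square root of a negative number is undefined. The equation x^2 + 5 = 0 has no real solutions. Square roots of negative numbers only exist in the complex numbers.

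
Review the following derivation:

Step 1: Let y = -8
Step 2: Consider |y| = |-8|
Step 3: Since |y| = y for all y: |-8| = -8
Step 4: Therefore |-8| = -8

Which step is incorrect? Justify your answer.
Step 3: Since |y| = y for all y: |-8| = -8

Step 3 incorrectly states that |y| = y for all y. The correct definition is |y| = y when y >= 0, and |y| = -y when y < 0. Since -8 < 0, we have |-8| = -(-8) = 8, not -8.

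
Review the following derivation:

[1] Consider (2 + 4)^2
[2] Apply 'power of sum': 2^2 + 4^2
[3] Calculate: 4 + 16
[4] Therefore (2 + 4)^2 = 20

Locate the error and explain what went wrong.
Step 2: Apply 'power of sum': 2^2 + 4^2

Step 2 incorrectly applies a non-existent rule '(a+b)^n = a^n + b^n'. This is false in general. The correct expansion uses the binomial theorem. The actual value is (2 + 4)^2 = 6^2 = 36, not 20.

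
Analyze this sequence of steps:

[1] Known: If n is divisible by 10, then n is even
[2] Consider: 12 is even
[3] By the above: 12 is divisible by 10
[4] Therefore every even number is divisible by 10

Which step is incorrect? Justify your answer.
Step 3: By the above: 12 is divisible by 10

Step 3 commits the fallacy of affirming the consequent. The known fact 'divisible by 10 → even' does NOT imply 'even → divisible by 10'. That would be the converse, which is false. For example, 12 is even but 12 ÷ 10 = 1.20, which is not an integer.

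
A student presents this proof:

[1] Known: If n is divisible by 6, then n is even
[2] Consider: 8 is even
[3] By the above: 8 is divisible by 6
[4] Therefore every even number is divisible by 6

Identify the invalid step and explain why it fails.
Step 3: By the above: 8 is divisible by 6

Step 3 commits the fallacy of affirming the consequent. The known fact 'divisible by 6 → even' does NOT imply 'even → divisible by 6'. That would be the converse, which is false. For example, 8 is even but 8 ÷ 6 = 1.33, which is not an integer.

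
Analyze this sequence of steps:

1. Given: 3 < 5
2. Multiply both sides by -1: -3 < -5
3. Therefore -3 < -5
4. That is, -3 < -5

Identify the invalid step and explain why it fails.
Step 2: Multiply both sides by -1: -3 < -5

Step 2 multiplies both sides by -1 but fails to reverse the inequality sign. When multiplying (or dividing) an inequality by a negative number, the direction must be reversed. Since 3 < 5, we should get -3 > -5, i.e., -3 > -5.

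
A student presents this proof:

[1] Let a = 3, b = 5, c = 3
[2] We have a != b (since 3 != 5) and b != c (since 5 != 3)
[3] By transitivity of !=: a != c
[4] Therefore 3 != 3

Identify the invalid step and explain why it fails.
Step 3: By transitivity of !=: a != c

Step 3 incorrectly applies transitivity to the '!=' relation. Transitivity states: if a R b and b R c, then a R c. However, '!=' is not transitive. Counterexample: 3 != 5 and 5 != 3, but 3 = 3 (both equal 3). Transitivity holds for relations like <, <=, =, but not for !=.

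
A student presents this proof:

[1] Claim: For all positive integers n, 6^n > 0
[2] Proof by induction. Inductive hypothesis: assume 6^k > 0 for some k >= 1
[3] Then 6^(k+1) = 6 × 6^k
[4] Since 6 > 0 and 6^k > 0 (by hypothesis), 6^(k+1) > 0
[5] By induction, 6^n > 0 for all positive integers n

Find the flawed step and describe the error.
Step 5: By induction, 6^n > 0 for all positive integers n

Step 5 concludes the proof by induction, but no base case was ever established. A valid induction proof requires: (1) a base case proving 6^1 > 0, and (2) an inductive step showing IF 6^k > 0 THEN 6^(k+1) > 0. Steps 2-4 correctly establish the inductive step, but without the base case the conclusion in step 5 does not follow.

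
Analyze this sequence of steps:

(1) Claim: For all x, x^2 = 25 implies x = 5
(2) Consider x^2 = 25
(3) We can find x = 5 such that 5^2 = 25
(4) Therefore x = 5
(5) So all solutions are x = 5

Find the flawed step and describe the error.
Step 4: Therefore x = 5

Step 4 incorrectly concludes that x = 5 is the only solution. The proof shows that x = 5 is A solution (existence), but does not show it is the ONLY solution (uniqueness). In fact, x = -5 is also a solution since (-5)^2 = 25. Finding one solution doesn't prove there are no others.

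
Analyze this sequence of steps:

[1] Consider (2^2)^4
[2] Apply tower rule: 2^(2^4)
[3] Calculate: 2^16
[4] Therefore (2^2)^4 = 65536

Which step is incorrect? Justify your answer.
Step 2: Apply tower rule: 2^(2^4)

Step 2 incorrectly states that (a^b)^c = a^(b^c). The correct rule is (a^b)^c = a^(b×c). The actual value is (2^2)^4 = 2^8 = 256, not 2^16 = 65536.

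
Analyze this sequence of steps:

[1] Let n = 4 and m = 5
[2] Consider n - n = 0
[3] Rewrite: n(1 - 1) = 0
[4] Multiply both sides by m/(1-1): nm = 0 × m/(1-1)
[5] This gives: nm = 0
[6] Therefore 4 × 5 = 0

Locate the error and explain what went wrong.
Step 4: Multiply both sides by m/(1-1): nm = 0 × m/(1-1)

Step 4 multiplies both sides by m/(1-1). However, 1-1 = 0, so this is multiplication by m/0, which is undefined. We cannot multiply by an undefined expression.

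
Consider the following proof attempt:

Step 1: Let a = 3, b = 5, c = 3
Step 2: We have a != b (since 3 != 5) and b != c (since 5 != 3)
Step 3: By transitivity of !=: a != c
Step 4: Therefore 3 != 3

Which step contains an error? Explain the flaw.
Step 3: By transitivity of !=: a != c

Step 3 incorrectly applies transitivity to the '!=' relation. Transitivity states: if a R b and b R c, then a R c. However, '!=' is not transitive. Counterexample: 3 != 5 and 5 != 3, but 3 = 3 (both equal 3). Transitivity holds for relations like <, <=, =, but not for !=.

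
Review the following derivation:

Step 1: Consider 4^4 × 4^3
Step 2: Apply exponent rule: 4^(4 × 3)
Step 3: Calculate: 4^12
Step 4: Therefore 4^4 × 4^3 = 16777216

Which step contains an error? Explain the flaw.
Step 2: Apply exponent rule: 4^(4 × 3)

Step 2 incorrectly states that a^b × a^c = a^(b×c). The correct rule is a^b × a^c = a^(b+c). The actual value is 4^4 × 4^3 = 4^7 = 16384, not 4^12 = 16777216.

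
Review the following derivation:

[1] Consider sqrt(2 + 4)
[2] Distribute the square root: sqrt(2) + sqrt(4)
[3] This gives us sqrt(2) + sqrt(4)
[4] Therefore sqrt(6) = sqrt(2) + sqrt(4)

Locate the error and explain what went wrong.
Step 2: Distribute the square root: sqrt(2) + sqrt(4)

Step 2 incorrectly 'distributes' the square root over addition. The square root function does not distribute: sqrt(a + b) ≠ sqrt(a) + sqrt(b). In fact, sqrt(2 + 4) = sqrt(6) ≈ 2.4495, while sqrt(2) + sqrt(4) ≈ 3.4142.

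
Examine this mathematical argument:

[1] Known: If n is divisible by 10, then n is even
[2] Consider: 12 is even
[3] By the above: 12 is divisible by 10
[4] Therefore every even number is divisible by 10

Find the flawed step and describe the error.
Step 3: By the above: 12 is divisible by 10

Step 3 commits the fallacy of affirming the consequent. The known fact 'divisible by 10 → even' does NOT imply 'even → divisible by 10'. That would be the converse, which is false. For example, 12 is even but 12 ÷ 10 = 1.20, which is not an integer.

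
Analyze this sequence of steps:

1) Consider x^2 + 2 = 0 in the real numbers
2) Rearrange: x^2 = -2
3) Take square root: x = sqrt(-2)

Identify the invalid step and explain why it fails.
Step 3: Take square root: x = sqrt(-2)

Step 3 takes the square root of -2, which is negative. In the real number system, the square root of a negative number is undefined. The equation x^2 + 2 = 0 has no real solutions. Square roots of negative numbers only exist in the complex numbers.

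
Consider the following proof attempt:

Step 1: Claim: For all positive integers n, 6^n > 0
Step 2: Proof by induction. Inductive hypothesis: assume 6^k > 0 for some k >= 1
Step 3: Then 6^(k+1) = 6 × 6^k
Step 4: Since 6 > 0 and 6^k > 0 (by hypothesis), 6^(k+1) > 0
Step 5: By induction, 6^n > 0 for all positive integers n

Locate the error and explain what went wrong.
Step 5: By induction, 6^n > 0 for all positive integers n

Step 5 concludes the proof by induction, but no base case was ever established. A valid induction proof requires: (1) a base case proving 6^1 > 0, and (2) an inductive step showing IF 6^k > 0 THEN 6^(k+1) > 0. Steps 2-4 correctly establish the inductive step, but without the base case the conclusion in step 5 does not follow.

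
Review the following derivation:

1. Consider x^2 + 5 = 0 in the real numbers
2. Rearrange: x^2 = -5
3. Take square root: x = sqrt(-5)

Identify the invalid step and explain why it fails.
Step 3: Take square root: x = sqrt(-5)

Step 3 takes the square root of -5, which is negative. In the real number system, the square root of a negative number is undefined. The equation x^2 + 5 = 0 has no real solutions. Square roots of negative numbers only exist in the complex numbers.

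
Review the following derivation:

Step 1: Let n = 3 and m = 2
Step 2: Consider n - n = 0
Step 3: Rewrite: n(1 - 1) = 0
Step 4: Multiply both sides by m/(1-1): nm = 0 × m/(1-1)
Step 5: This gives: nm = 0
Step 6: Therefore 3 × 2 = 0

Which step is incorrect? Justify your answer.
Step 4: Multiply both sides by m/(1-1): nm = 0 × m/(1-1)

Step 4 multiplies both sides by m/(1-1). However, 1-1 = 0, so this is multiplication by m/0, which is undefined. We cannot multiply by an undefined expression.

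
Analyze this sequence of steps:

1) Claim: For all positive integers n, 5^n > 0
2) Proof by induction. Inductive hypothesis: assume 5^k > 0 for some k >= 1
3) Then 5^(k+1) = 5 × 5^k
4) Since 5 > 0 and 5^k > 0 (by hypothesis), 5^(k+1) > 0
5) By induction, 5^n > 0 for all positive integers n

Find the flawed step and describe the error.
Step 5: By induction, 5^n > 0 for all positive integers n

Step 5 concludes the proof by induction, but no base case was ever established. A valid induction proof requires: (1) a base case proving 5^1 > 0, and (2) an inductive step showing IF 5^k > 0 THEN 5^(k+1) > 0. Steps 2-4 correctly establish the inductive step, but without the base case the conclusion in step 5 does not follow.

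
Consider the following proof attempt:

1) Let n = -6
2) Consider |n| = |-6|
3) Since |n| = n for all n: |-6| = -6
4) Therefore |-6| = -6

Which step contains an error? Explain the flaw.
Step 3: Since |n| = n for all n: |-6| = -6

Step 3 incorrectly states that |n| = n for all n. The correct definition is |n| = n when n >= 0, and |n| = -n when n < 0. Since -6 < 0, we have |-6| = -(-6) = 6, not -6.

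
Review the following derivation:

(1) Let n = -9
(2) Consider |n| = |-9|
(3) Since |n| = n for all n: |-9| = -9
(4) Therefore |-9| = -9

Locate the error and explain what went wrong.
Step 3: Since |n| = n for all n: |-9| = -9

Step 3 incorrectly states that |n| = n for all n. The correct definition is |n| = n when n >= 0, and |n| = -n when n < 0. Since -9 < 0, we have |-9| = -(-9) = 9, not -9.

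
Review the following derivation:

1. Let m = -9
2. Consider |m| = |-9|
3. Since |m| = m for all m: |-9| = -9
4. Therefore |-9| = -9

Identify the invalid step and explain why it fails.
Step 3: Since |m| = m for all m: |-9| = -9

Step 3 incorrectly states that |m| = m for all m. The correct definition is |m| = m when m >= 0, and |m| = -m when m < 0. Since -9 < 0, we have |-9| = -(-9) = 9, not -9.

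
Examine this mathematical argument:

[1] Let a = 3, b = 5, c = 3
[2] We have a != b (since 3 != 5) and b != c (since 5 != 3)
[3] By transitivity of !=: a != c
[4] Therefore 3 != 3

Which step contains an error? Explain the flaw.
Step 3: By transitivity of !=: a != c

Step 3 incorrectly applies transitivity to the '!=' relation. Transitivity states: if a R b and b R c, then a R c. However, '!=' is not transitive. Counterexample: 3 != 5 and 5 != 3, but 3 = 3 (both equal 3). Transitivity holds for relations like <, <=, =, but not for !=.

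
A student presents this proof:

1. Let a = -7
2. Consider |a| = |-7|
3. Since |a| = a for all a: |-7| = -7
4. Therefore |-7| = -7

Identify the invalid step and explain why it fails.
Step 3: Since |a| = a for all a: |-7| = -7

Step 3 incorrectly states that |a| = a for all a. The correct definition is |a| = a when a >= 0, and |a| = -a when a < 0. Since -7 < 0, we have |-7| = -(-7) = 7, not -7.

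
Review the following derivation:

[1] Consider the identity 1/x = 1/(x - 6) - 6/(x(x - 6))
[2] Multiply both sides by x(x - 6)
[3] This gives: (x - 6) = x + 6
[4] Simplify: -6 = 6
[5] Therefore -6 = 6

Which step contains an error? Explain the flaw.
Step 3: This gives: (x - 6) = x + 6

Step 3 makes a sign error when clearing denominators. Multiplying -6/(x(x - 6)) by x(x - 6) gives -6, not +6. The correct result is (x - 6) = x - 6, which is trivially true, not (x - 6) = x + 6. (Step 1 is a valid identity: 1/(x - 6) - 6/(x(x - 6)) = (x - 6)/(x(x - 6)) = 1/x.)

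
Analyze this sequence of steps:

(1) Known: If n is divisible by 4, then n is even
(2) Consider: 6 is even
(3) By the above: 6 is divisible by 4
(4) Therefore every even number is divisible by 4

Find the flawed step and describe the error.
Step 3: By the above: 6 is divisible by 4

Step 3 commits the fallacy of affirming the consequent. The known fact 'divisible by 4 → even' does NOT imply 'even → divisible by 4'. That would be the converse, which is false. For example, 6 is even but 6 ÷ 4 = 1.50, which is not an integer.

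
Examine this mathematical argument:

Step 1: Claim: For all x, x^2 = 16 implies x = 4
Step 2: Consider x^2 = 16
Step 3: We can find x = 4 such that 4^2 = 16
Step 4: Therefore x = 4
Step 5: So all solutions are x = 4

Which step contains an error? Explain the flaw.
Step 4: Therefore x = 4

Step 4 incorrectly concludes that x = 4 is the only solution. The proof shows that x = 4 is A solution (existence), but does not show it is the ONLY solution (uniqueness). In fact, x = -4 is also a solution since (-4)^2 = 16. Finding one solution doesn't prove there are no others.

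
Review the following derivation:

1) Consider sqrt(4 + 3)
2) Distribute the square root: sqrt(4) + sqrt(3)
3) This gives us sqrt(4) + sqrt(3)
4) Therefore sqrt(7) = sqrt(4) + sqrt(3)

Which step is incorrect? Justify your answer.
Step 2: Distribute the square root: sqrt(4) + sqrt(3)

Step 2 incorrectly 'distributes' the square root over addition. The square root function does not distribute: sqrt(a + b) ≠ sqrt(a) + sqrt(b). In fact, sqrt(4 + 3) = sqrt(7) ≈ 2.6458, while sqrt(4) + sqrt(3) ≈ 3.7321.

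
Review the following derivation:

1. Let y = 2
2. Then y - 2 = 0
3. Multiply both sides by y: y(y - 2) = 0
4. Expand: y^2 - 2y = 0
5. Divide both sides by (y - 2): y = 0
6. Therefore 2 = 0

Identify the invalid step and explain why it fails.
Step 5: Divide both sides by (y - 2): y = 0

Step 5 divides both sides by (y - 2). However, since y = 2, we have (y - 2) = 0. Division by zero is undefined, making this step invalid.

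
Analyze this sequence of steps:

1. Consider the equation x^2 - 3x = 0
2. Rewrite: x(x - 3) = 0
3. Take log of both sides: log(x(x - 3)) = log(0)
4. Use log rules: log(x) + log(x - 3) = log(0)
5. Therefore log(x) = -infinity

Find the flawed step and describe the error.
Step 3: Take log of both sides: log(x(x - 3)) = log(0)

Step 3 takes the logarithm of both sides, resulting in log(0) on the right side. The logarithm is only defined for positive numbers; log(0) is undefined (approaches negative infinity). This operation is invalid.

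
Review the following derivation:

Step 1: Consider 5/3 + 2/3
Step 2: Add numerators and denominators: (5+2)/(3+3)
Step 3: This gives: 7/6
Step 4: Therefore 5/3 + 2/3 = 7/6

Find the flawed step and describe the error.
Step 2: Add numerators and denominators: (5+2)/(3+3)

Step 2 incorrectly adds fractions by separately adding numerators and denominators. This is wrong. The correct method requires a common denominator: 5/3 + 2/3 = (5×3 + 2×3)/(3×3) = 21/9 = 7/3. The method used gives 7/6, which is different.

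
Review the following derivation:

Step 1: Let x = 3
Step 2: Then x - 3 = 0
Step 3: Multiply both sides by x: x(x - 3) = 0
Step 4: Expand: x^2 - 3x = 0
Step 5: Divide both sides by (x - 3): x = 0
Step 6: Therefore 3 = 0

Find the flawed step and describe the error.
Step 5: Divide both sides by (x - 3): x = 0

Step 5 divides both sides by (x - 3). However, since x = 3, we have (x - 3) = 0. Division by zero is undefined, making this step invalid.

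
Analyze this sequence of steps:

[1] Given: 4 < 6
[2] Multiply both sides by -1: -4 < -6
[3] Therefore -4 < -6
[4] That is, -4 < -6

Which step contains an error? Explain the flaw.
Step 2: Multiply both sides by -1: -4 < -6

Step 2 multiplies both sides by -1 but fails to reverse the inequality sign. When multiplying (or dividing) an inequality by a negative number, the direction must be reversed. Since 4 < 6, we should get -4 > -6, i.e., -4 > -6.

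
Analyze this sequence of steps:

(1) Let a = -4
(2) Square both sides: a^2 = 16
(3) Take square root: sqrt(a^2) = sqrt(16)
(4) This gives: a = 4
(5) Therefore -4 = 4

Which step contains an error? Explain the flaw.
Step 4: This gives: a = 4

Step 4 incorrectly states that sqrt(a^2) = a. The correct identity is sqrt(a^2) = |a|. Since a = -4 < 0, we have sqrt(a^2) = |-4| = 4, not a = -4.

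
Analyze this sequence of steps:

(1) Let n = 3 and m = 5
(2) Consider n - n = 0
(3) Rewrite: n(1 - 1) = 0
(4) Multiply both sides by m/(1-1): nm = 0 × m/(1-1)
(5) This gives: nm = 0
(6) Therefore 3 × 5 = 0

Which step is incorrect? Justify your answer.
Step 4: Multiply both sides by m/(1-1): nm = 0 × m/(1-1)

Step 4 multiplies both sides by m/(1-1). However, 1-1 = 0, so this is multiplication by m/0, which is undefined. We cannot multiply by an undefined expression.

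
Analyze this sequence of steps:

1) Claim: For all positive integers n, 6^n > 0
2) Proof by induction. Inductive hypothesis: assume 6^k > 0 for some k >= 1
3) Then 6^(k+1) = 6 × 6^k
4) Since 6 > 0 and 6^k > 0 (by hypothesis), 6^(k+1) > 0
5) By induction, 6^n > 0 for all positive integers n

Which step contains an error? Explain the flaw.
Step 5: By induction, 6^n > 0 for all positive integers n

Step 5 concludes the proof by induction, but no base case was ever established. A valid induction proof requires: (1) a base case proving 6^1 > 0, and (2) an inductive step showing IF 6^k > 0 THEN 6^(k+1) > 0. Steps 2-4 correctly establish the inductive step, but without the base case the conclusion in step 5 does not follow.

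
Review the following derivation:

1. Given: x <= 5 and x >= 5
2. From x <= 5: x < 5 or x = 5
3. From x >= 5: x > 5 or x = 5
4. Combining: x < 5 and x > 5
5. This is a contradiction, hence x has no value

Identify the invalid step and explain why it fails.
Step 4: Combining: x < 5 and x > 5

Step 4 incorrectly combines the conditions. From x <= 5 and x >= 5, the intersection is x = 5. The error treats the 'or' cases as 'and' requirements. The correct conclusion is that x = 5 is the unique solution, not that no solution exists.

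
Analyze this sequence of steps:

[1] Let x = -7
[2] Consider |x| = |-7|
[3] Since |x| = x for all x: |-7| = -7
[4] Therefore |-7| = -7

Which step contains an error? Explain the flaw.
Step 3: Since |x| = x for all x: |-7| = -7

Step 3 incorrectly states that |x| = x for all x. The correct definition is |x| = x when x >= 0, and |x| = -x when x < 0. Since -7 < 0, we have |-7| = -(-7) = 7, not -7.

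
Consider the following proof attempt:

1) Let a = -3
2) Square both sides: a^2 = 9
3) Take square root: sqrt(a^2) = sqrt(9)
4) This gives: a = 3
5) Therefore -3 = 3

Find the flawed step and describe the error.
Step 4: This gives: a = 3

Step 4 incorrectly states that sqrt(a^2) = a. The correct identity is sqrt(a^2) = |a|. Since a = -3 < 0, we have sqrt(a^2) = |-3| = 3, not a = -3.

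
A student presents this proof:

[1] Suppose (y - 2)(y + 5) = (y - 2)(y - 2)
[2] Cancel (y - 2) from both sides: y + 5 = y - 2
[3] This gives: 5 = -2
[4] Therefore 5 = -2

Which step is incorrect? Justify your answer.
Step 2: Cancel (y - 2) from both sides: y + 5 = y - 2

Step 2 cancels (y - 2) from both sides. This is only valid if (y - 2) ≠ 0, i.e., y ≠ 2. When y = 2, both sides equal zero regardless of the other factors. The correct approach requires considering y = 2 as a separate case.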